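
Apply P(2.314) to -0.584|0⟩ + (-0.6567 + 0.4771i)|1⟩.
-0.584|0⟩ + (0.09307 - 0.8064i)|1⟩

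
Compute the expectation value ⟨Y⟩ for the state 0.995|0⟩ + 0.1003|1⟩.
0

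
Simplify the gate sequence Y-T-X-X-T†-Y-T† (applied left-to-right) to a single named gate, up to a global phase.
T†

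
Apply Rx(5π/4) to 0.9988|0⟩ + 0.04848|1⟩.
(-0.3822 - 0.04479i)|0⟩ + (-0.01855 - 0.9228i)|1⟩

Rx(5π/4) = [[cos(θ/2), −i·sin(θ/2)], [−i·sin(θ/2), cos(θ/2)]]; θ = 5π/4, cos(θ/2) ≈ -0.382683, sin(θ/2) ≈ 0.92388.
With a = amp(|0⟩) = 0.9988 and b = amp(|1⟩) = 0.04848:
new amp(|0⟩) = (-0.382683)·a + (-0.92388i)·b = (-0.3822 - 0.04479i)
new amp(|1⟩) = (-0.92388i)·a + (-0.382683)·b = (-0.01855 - 0.9228i)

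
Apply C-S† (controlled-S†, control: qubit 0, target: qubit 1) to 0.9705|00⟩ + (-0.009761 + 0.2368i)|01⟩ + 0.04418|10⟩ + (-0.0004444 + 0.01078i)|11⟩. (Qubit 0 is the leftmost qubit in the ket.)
0.9705|00⟩ + (-0.009761 + 0.2368i)|01⟩ + 0.04418|10⟩ + (0.01078 + 0.0004444i)|11⟩

C-S† leaves the control-|0⟩ kets |00⟩, |01⟩ unchanged and applies S† to qubit 1 on the control-|1⟩ pair (|10⟩, |11⟩).
S† = [[1, 0], [0, -i]].
With a = amp(|10⟩) = 0.04418 and b = amp(|11⟩) = (-0.0004444 + 0.01078i):
new amp(|10⟩) = (1)·a = 0.04418
new amp(|11⟩) = (-i)·b = (0.01078 + 0.0004444i)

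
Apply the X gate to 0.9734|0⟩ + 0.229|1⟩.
0.229|0⟩ + 0.9734|1⟩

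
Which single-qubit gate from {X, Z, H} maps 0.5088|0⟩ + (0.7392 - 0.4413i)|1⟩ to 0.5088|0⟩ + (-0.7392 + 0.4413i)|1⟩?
Z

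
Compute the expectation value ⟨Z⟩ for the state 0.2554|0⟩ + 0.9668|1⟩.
-0.8695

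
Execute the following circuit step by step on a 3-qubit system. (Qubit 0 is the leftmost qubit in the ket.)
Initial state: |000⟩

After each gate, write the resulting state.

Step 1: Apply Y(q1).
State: i|010⟩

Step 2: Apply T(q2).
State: i|010⟩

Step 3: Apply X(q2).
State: i|011⟩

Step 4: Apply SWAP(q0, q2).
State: i|110⟩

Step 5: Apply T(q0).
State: (-1/√2 + (1/√2)i)|110⟩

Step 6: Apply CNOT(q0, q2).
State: (-1/√2 + (1/√2)i)|111⟩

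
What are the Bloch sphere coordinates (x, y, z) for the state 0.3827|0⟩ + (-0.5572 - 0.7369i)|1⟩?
(-0.4265, -0.564, -0.707)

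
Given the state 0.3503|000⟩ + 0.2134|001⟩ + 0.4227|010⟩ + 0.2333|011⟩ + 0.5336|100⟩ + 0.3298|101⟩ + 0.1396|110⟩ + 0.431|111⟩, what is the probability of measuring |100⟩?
0.2847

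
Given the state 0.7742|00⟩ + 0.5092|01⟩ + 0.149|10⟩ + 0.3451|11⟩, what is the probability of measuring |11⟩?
0.1191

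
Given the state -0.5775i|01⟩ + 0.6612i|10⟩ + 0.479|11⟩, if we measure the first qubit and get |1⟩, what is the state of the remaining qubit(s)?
0.8098i|0⟩ + 0.5867|1⟩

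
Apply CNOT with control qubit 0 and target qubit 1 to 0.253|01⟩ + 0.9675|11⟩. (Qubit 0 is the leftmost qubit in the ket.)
0.253|01⟩ + 0.9675|10⟩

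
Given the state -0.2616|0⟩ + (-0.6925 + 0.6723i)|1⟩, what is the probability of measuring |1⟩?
0.9315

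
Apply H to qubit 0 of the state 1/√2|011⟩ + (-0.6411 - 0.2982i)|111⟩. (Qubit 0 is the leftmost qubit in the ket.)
(0.04667 - 0.2109i)|011⟩ + (0.9533 + 0.2109i)|111⟩

H on qubit 0 mixes each pair of kets that differ only in qubit 0: amplitudes (a, b) of (|…0…⟩, |…1…⟩) become ((a + b)/√2, (a − b)/√2). Kets absent from the input have amplitude 0.
(|011⟩, |111⟩): (a, b) = (1/√2, (-0.6411 - 0.2982i)) → ((0.04667 - 0.2109i), (0.9533 + 0.2109i))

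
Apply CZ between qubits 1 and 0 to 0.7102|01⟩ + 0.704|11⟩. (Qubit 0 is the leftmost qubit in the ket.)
0.7102|01⟩ - 0.704|11⟩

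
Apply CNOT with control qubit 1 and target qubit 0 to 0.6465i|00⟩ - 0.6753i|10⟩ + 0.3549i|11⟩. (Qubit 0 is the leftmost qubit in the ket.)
0.6465i|00⟩ + 0.3549i|01⟩ - 0.6753i|10⟩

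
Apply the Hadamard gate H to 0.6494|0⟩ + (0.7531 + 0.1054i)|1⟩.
(0.9917 + 0.07453i)|0⟩ + (-0.07333 - 0.07453i)|1⟩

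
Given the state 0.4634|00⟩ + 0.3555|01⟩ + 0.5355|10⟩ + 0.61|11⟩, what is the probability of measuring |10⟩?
0.2868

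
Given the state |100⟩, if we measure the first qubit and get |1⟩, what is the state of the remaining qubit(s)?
|00⟩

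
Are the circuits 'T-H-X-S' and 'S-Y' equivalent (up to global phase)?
No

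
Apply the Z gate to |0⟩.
|0⟩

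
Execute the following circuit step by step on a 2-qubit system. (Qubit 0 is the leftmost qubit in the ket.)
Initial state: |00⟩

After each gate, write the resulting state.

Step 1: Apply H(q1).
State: 1/√2|00⟩ + 1/√2|01⟩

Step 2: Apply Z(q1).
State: 1/√2|00⟩ - 1/√2|01⟩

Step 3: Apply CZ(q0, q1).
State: 1/√2|00⟩ - 1/√2|01⟩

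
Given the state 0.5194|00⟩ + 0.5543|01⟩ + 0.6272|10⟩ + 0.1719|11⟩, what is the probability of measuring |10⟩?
0.3934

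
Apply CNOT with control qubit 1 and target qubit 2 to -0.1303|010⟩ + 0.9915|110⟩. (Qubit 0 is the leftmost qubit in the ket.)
-0.1303|011⟩ + 0.9915|111⟩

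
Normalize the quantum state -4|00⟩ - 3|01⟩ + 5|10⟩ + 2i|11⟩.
-0.5443|00⟩ - 1/√6|01⟩ + 0.6804|10⟩ + 0.2722i|11⟩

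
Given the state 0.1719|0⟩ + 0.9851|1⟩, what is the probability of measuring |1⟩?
0.9704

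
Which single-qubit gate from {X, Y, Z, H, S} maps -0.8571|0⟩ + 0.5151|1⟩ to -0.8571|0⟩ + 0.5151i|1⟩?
S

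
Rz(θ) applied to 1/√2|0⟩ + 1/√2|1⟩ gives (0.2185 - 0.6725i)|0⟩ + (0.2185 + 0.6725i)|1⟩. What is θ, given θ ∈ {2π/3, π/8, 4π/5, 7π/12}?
4π/5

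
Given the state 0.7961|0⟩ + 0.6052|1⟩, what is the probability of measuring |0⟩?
0.6338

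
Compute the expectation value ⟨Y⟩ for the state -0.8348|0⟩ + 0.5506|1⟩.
0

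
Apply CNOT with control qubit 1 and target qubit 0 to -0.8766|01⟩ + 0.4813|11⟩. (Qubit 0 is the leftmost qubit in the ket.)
0.4813|01⟩ - 0.8766|11⟩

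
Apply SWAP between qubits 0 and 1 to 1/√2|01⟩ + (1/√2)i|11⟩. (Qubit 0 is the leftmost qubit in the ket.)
1/√2|10⟩ + (1/√2)i|11⟩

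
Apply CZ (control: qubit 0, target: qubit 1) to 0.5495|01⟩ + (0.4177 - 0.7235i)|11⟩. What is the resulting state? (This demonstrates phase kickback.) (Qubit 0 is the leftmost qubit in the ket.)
0.5495|01⟩ + (-0.4177 + 0.7235i)|11⟩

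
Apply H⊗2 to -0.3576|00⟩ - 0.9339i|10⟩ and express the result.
(-0.1788 - 0.467i)|00⟩ + (-0.1788 - 0.467i)|01⟩ + (-0.1788 + 0.467i)|10⟩ + (-0.1788 + 0.467i)|11⟩

H⊗2 gives amp(|y⟩) = (1/2) Σ_x (−1)^(x·y) amp(|x⟩), where x·y is the number of positions in which both x and y have a 1.
|00⟩: (-0.3576 - 0.9339i)/2 = (-0.1788 - 0.467i)
|01⟩: (-0.3576 - 0.9339i)/2 = (-0.1788 - 0.467i)
|10⟩: (-0.3576 + 0.9339i)/2 = (-0.1788 + 0.467i)
|11⟩: (-0.3576 + 0.9339i)/2 = (-0.1788 + 0.467i)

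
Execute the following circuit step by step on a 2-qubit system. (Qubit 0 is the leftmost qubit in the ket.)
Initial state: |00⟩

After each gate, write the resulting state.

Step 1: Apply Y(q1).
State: i|01⟩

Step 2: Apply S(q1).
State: -|01⟩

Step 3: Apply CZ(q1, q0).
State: -|01⟩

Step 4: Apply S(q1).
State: -i|01⟩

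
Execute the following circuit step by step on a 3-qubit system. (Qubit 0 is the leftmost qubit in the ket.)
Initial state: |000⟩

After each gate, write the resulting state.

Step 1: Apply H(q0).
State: 1/√2|000⟩ + 1/√2|100⟩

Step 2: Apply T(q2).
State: 1/√2|000⟩ + 1/√2|100⟩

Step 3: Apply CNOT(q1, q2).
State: 1/√2|000⟩ + 1/√2|100⟩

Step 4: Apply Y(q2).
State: (1/√2)i|001⟩ + (1/√2)i|101⟩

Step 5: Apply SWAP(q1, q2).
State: (1/√2)i|010⟩ + (1/√2)i|110⟩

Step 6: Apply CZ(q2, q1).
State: (1/√2)i|010⟩ + (1/√2)i|110⟩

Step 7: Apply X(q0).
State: (1/√2)i|010⟩ + (1/√2)i|110⟩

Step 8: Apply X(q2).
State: (1/√2)i|011⟩ + (1/√2)i|111⟩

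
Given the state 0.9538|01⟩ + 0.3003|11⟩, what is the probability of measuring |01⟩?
0.9097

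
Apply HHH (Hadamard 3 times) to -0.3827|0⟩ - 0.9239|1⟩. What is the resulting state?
-0.9239|0⟩ + 0.3827|1⟩

H² = I, so H^3 = H: a single Hadamard. With (a, b) = (-0.3827, -0.9239), H gives ((a + b)/√2, (a − b)/√2) = (-0.9239, 0.3827).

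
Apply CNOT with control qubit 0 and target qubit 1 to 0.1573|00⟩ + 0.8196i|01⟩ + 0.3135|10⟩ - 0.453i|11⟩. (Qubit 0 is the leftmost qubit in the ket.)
0.1573|00⟩ + 0.8196i|01⟩ - 0.453i|10⟩ + 0.3135|11⟩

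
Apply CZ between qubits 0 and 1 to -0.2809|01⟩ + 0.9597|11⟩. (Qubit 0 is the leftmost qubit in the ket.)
-0.2809|01⟩ - 0.9597|11⟩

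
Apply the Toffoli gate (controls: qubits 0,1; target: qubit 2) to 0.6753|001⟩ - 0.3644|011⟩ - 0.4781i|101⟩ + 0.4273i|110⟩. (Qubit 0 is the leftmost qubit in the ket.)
0.6753|001⟩ - 0.3644|011⟩ - 0.4781i|101⟩ + 0.4273i|111⟩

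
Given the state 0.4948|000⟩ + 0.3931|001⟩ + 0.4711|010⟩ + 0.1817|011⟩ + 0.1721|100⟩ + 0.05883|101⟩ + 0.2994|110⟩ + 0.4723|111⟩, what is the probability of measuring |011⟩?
0.03301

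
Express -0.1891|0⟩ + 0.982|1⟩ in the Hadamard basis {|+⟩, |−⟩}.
0.5607|+⟩ - 0.8281|−⟩

With |ψ⟩ = α|0⟩ + β|1⟩, the Hadamard-basis coefficients are ⟨+|ψ⟩ = (α + β)/√2 and ⟨−|ψ⟩ = (α − β)/√2.
Here α = -0.1891, β = 0.982: (α + β)/√2 = 0.5607, (α − β)/√2 = -0.8281.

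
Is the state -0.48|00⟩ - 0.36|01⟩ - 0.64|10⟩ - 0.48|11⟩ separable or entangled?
Separable

Writing the state as a|00⟩ + b|01⟩ + c|10⟩ + d|11⟩, it is a product state iff ad − bc = 0.
Here (a, b, c, d) = (-0.48, -0.36, -0.64, -0.48): ad − bc = (-0.48)(-0.48) − (-0.36)(-0.64) = 0, so the state is separable.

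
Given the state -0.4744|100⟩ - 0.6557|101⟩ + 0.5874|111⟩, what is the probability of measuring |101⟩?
0.4299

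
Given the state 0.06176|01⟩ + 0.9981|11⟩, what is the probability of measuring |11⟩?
0.9962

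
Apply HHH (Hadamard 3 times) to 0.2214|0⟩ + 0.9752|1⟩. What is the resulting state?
0.8461|0⟩ - 0.533|1⟩

H² = I, so H^3 = H: a single Hadamard. With (a, b) = (0.2214, 0.9752), H gives ((a + b)/√2, (a − b)/√2) = (0.8461, -0.533).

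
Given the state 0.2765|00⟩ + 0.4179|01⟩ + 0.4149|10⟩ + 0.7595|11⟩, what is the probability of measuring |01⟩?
0.1746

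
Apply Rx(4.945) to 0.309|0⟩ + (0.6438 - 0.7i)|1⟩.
(-0.6766 - 0.3993i)|0⟩ + (-0.505 + 0.3574i)|1⟩

Rx(4.945) = [[cos(θ/2), −i·sin(θ/2)], [−i·sin(θ/2), cos(θ/2)]]; θ = 4.945, cos(θ/2) ≈ -0.784385, sin(θ/2) ≈ 0.620275.
With a = amp(|0⟩) = 0.309 and b = amp(|1⟩) = (0.6438 - 0.7i):
new amp(|0⟩) = (-0.784385)·a + (-0.620275i)·b = (-0.6766 - 0.3993i)
new amp(|1⟩) = (-0.620275i)·a + (-0.784385)·b = (-0.505 + 0.3574i)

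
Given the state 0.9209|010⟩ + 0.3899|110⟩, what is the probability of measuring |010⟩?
0.8481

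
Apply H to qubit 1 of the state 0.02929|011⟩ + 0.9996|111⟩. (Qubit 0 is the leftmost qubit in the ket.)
0.02071|001⟩ - 0.02071|011⟩ + 0.7068|101⟩ - 0.7068|111⟩

H on qubit 1 mixes each pair of kets that differ only in qubit 1: amplitudes (a, b) of (|…0…⟩, |…1…⟩) become ((a + b)/√2, (a − b)/√2). Kets absent from the input have amplitude 0.
(|001⟩, |011⟩): (a, b) = (0, 0.02929) → (0.02071, -0.02071)
(|101⟩, |111⟩): (a, b) = (0, 0.9996) → (0.7068, -0.7068)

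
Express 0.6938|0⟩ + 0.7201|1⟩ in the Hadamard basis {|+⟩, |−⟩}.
0.9998|+⟩ - 0.0186|−⟩

With |ψ⟩ = α|0⟩ + β|1⟩, the Hadamard-basis coefficients are ⟨+|ψ⟩ = (α + β)/√2 and ⟨−|ψ⟩ = (α − β)/√2.
Here α = 0.6938, β = 0.7201: (α + β)/√2 = 0.9998, (α − β)/√2 = -0.0186.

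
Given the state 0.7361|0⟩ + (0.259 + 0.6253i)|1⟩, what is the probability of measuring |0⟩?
0.5418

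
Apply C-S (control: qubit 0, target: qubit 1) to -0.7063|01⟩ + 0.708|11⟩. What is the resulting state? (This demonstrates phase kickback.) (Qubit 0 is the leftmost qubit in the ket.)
-0.7063|01⟩ + 0.708i|11⟩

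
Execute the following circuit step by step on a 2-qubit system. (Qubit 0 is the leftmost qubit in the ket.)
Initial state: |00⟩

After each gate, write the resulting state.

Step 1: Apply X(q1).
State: |01⟩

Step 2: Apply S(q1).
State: i|01⟩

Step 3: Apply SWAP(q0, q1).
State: i|10⟩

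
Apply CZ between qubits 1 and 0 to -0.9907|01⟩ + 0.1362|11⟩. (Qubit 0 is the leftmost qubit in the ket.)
-0.9907|01⟩ - 0.1362|11⟩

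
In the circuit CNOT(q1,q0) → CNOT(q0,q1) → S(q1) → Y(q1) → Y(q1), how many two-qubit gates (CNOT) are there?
2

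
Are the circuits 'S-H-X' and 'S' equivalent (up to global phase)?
No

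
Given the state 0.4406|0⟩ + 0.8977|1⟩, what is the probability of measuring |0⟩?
0.1941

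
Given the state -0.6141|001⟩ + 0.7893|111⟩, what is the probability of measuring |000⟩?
0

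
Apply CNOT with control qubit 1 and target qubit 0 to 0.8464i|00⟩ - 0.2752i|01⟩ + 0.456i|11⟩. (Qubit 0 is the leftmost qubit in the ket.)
0.8464i|00⟩ + 0.456i|01⟩ - 0.2752i|11⟩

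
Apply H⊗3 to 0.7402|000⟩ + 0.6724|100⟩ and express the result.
0.4994|000⟩ + 0.4994|001⟩ + 0.4994|010⟩ + 0.4994|011⟩ + 0.02397|100⟩ + 0.02397|101⟩ + 0.02397|110⟩ + 0.02397|111⟩

H⊗3 gives amp(|y⟩) = (1/2√2) Σ_x (−1)^(x·y) amp(|x⟩), where x·y is the number of positions in which both x and y have a 1.
|000⟩: (0.7402 + 0.6724)/(2√2) = 0.4994
|001⟩: (0.7402 + 0.6724)/(2√2) = 0.4994
|010⟩: (0.7402 + 0.6724)/(2√2) = 0.4994
|011⟩: (0.7402 + 0.6724)/(2√2) = 0.4994
|100⟩: (0.7402 - 0.6724)/(2√2) = 0.02397
|101⟩: (0.7402 - 0.6724)/(2√2) = 0.02397
|110⟩: (0.7402 - 0.6724)/(2√2) = 0.02397
|111⟩: (0.7402 - 0.6724)/(2√2) = 0.02397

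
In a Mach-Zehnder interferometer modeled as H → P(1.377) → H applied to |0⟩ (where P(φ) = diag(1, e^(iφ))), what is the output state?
(0.5963 + 0.4906i)|0⟩ + (0.4037 - 0.4906i)|1⟩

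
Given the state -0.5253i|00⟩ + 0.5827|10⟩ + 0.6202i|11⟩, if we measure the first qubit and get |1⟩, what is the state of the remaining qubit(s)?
0.6847|0⟩ + 0.7288i|1⟩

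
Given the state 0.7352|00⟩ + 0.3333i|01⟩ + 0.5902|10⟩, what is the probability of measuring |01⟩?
0.1111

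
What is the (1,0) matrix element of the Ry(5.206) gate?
0.5129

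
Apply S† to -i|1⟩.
-|1⟩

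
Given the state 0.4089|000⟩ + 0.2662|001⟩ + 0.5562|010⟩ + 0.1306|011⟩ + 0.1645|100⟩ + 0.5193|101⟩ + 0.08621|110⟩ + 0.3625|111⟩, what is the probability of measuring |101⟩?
0.2697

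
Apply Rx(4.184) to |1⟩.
-0.8672i|0⟩ - 0.4979|1⟩

Rx(4.184) = [[cos(θ/2), −i·sin(θ/2)], [−i·sin(θ/2), cos(θ/2)]]; θ = 4.184, cos(θ/2) ≈ -0.497924, sin(θ/2) ≈ 0.86722.
With a = amp(|0⟩) = 0 and b = amp(|1⟩) = 1:
new amp(|0⟩) = (-0.497924)·a + (-0.86722i)·b = -0.8672i
new amp(|1⟩) = (-0.86722i)·a + (-0.497924)·b = -0.4979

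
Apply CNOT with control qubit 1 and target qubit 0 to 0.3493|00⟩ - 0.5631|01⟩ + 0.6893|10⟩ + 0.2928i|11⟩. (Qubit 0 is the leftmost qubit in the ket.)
0.3493|00⟩ + 0.2928i|01⟩ + 0.6893|10⟩ - 0.5631|11⟩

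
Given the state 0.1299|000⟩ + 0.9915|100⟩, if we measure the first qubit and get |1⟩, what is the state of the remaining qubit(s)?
|00⟩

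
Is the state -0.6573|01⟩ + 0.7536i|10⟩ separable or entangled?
Entangled

Writing the state as a|00⟩ + b|01⟩ + c|10⟩ + d|11⟩, it is a product state iff ad − bc = 0.
Here (a, b, c, d) = (0, -0.6573, 0.7536i, 0): ad − bc = (0)(0) − (-0.6573)(0.7536i) = 0.4953i ≠ 0, so the state is entangled.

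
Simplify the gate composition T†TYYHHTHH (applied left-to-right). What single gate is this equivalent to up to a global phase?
T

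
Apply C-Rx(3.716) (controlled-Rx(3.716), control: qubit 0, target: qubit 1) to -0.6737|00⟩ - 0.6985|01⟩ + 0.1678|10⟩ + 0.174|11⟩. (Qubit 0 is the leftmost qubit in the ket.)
-0.6737|00⟩ - 0.6985|01⟩ + (-0.04753 - 0.1669i)|10⟩ + (-0.04929 - 0.1609i)|11⟩

C-Rx(3.716) leaves the control-|0⟩ kets |00⟩, |01⟩ unchanged and applies Rx(3.716) to qubit 1 on the control-|1⟩ pair (|10⟩, |11⟩).
Rx(3.716) = [[cos(θ/2), −i·sin(θ/2)], [−i·sin(θ/2), cos(θ/2)]]; θ = 3.716, cos(θ/2) ≈ -0.283272, sin(θ/2) ≈ 0.95904.
With a = amp(|10⟩) = 0.1678 and b = amp(|11⟩) = 0.174:
new amp(|10⟩) = (-0.283272)·a + (-0.95904i)·b = (-0.04753 - 0.1669i)
new amp(|11⟩) = (-0.95904i)·a + (-0.283272)·b = (-0.04929 - 0.1609i)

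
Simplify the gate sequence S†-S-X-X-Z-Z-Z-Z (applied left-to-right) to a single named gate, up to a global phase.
I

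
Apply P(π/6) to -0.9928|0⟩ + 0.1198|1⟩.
-0.9928|0⟩ + (0.1037 + 0.0599i)|1⟩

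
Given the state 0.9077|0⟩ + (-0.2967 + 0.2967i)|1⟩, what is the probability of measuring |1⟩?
0.1761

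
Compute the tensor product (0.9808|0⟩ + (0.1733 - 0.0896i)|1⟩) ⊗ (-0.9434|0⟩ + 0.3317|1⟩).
-0.9253|00⟩ + 0.3253|01⟩ + (-0.1635 + 0.08453i)|10⟩ + (0.05748 - 0.02972i)|11⟩

amp(|b₁b₂…⟩) = product of the factor amplitudes for bits b₁, b₂, …; only kets whose every factor amplitude is nonzero survive.
|00⟩: (0.9808)(-0.9434) = -0.9253
|01⟩: (0.9808)(0.3317) = 0.3253
|10⟩: (0.1733 - 0.0896i)(-0.9434) = (-0.1635 + 0.08453i)
|11⟩: (0.1733 - 0.0896i)(0.3317) = (0.05748 - 0.02972i)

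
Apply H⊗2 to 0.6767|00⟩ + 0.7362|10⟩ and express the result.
0.7065|00⟩ + 0.7065|01⟩ - 0.02975|10⟩ - 0.02975|11⟩

H⊗2 gives amp(|y⟩) = (1/2) Σ_x (−1)^(x·y) amp(|x⟩), where x·y is the number of positions in which both x and y have a 1.
|00⟩: (0.6767 + 0.7362)/2 = 0.7065
|01⟩: (0.6767 + 0.7362)/2 = 0.7065
|10⟩: (0.6767 - 0.7362)/2 = -0.02975
|11⟩: (0.6767 - 0.7362)/2 = -0.02975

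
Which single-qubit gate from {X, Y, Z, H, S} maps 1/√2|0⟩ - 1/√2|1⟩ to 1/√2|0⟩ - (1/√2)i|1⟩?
S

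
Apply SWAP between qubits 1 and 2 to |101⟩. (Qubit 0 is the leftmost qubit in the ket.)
|110⟩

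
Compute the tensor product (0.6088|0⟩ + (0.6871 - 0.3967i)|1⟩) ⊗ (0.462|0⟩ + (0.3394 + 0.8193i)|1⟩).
0.2813|00⟩ + (0.2066 + 0.4988i)|01⟩ + (0.3174 - 0.1833i)|10⟩ + (0.5582 + 0.4283i)|11⟩

amp(|b₁b₂…⟩) = product of the factor amplitudes for bits b₁, b₂, …; only kets whose every factor amplitude is nonzero survive.
|00⟩: (0.6088)(0.462) = 0.2813
|01⟩: (0.6088)(0.3394 + 0.8193i) = (0.2066 + 0.4988i)
|10⟩: (0.6871 - 0.3967i)(0.462) = (0.3174 - 0.1833i)
|11⟩: (0.6871 - 0.3967i)(0.3394 + 0.8193i) = (0.5582 + 0.4283i)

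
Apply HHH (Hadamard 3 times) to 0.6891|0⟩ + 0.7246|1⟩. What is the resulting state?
0.9996|0⟩ - 0.0251|1⟩

H² = I, so H^3 = H: a single Hadamard. With (a, b) = (0.6891, 0.7246), H gives ((a + b)/√2, (a − b)/√2) = (0.9996, -0.0251).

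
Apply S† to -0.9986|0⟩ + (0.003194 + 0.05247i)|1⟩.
-0.9986|0⟩ + (0.05247 - 0.003194i)|1⟩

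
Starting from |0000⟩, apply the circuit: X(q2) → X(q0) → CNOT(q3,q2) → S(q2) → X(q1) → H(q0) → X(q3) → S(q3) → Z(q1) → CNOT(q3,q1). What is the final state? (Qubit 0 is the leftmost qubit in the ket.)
1/√2|0011⟩ - 1/√2|1011⟩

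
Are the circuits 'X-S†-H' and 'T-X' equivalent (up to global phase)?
No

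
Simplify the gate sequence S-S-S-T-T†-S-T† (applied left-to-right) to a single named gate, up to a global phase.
T†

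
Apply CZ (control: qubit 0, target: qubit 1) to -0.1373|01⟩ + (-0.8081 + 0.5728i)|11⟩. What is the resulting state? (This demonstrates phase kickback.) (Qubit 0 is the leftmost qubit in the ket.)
-0.1373|01⟩ + (0.8081 - 0.5728i)|11⟩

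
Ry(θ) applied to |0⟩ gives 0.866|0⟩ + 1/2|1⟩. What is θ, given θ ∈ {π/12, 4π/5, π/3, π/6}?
π/3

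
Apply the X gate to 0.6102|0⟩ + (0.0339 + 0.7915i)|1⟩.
(0.0339 + 0.7915i)|0⟩ + 0.6102|1⟩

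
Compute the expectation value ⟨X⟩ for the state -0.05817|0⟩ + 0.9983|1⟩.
-0.1161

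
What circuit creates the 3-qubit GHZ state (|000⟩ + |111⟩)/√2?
H(q0) → CNOT(q0,q1) → CNOT(q0,q2)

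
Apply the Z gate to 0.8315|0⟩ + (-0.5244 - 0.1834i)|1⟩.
0.8315|0⟩ + (0.5244 + 0.1834i)|1⟩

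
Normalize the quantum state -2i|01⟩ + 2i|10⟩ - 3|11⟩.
-0.4851i|01⟩ + 0.4851i|10⟩ - 0.7276|11⟩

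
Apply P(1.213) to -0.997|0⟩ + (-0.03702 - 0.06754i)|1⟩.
-0.997|0⟩ + (0.0503 - 0.05833i)|1⟩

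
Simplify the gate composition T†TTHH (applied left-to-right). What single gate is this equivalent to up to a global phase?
T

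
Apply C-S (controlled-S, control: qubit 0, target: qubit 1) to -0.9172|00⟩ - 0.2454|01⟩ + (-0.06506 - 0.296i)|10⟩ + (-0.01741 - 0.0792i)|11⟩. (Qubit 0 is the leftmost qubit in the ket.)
-0.9172|00⟩ - 0.2454|01⟩ + (-0.06506 - 0.296i)|10⟩ + (0.0792 - 0.01741i)|11⟩

C-S leaves the control-|0⟩ kets |00⟩, |01⟩ unchanged and applies S to qubit 1 on the control-|1⟩ pair (|10⟩, |11⟩).
S = [[1, 0], [0, i]].
With a = amp(|10⟩) = (-0.06506 - 0.296i) and b = amp(|11⟩) = (-0.01741 - 0.0792i):
new amp(|10⟩) = (1)·a = (-0.06506 - 0.296i)
new amp(|11⟩) = (i)·b = (0.0792 - 0.01741i)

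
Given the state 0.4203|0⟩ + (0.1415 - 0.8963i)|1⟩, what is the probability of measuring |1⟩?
0.8234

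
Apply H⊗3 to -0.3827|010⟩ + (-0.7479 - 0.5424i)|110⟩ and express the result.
(-0.3997 - 0.1918i)|000⟩ + (-0.3997 - 0.1918i)|001⟩ + (0.3997 + 0.1918i)|010⟩ + (0.3997 + 0.1918i)|011⟩ + (0.1291 + 0.1918i)|100⟩ + (0.1291 + 0.1918i)|101⟩ + (-0.1291 - 0.1918i)|110⟩ + (-0.1291 - 0.1918i)|111⟩

H⊗3 gives amp(|y⟩) = (1/2√2) Σ_x (−1)^(x·y) amp(|x⟩), where x·y is the number of positions in which both x and y have a 1.
|000⟩: (-0.3827 + (-0.7479 - 0.5424i))/(2√2) = (-0.3997 - 0.1918i)
|001⟩: (-0.3827 + (-0.7479 - 0.5424i))/(2√2) = (-0.3997 - 0.1918i)
|010⟩: (0.3827 - (-0.7479 - 0.5424i))/(2√2) = (0.3997 + 0.1918i)
|011⟩: (0.3827 - (-0.7479 - 0.5424i))/(2√2) = (0.3997 + 0.1918i)
|100⟩: (-0.3827 - (-0.7479 - 0.5424i))/(2√2) = (0.1291 + 0.1918i)
|101⟩: (-0.3827 - (-0.7479 - 0.5424i))/(2√2) = (0.1291 + 0.1918i)
|110⟩: (0.3827 + (-0.7479 - 0.5424i))/(2√2) = (-0.1291 - 0.1918i)
|111⟩: (0.3827 + (-0.7479 - 0.5424i))/(2√2) = (-0.1291 - 0.1918i)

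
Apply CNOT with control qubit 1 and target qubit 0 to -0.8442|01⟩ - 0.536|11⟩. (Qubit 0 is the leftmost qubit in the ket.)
-0.536|01⟩ - 0.8442|11⟩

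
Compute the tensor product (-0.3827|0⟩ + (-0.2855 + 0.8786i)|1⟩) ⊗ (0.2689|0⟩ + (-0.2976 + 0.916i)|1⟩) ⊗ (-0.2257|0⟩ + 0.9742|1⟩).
0.02323|000⟩ - 0.1003|001⟩ + (-0.02571 + 0.07912i)|010⟩ + (0.111 - 0.3415i)|011⟩ + (0.01733 - 0.05332i)|100⟩ + (-0.07479 + 0.2302i)|101⟩ + (0.1625 + 0.118i)|110⟩ + (-0.7013 - 0.5095i)|111⟩

amp(|b₁b₂…⟩) = product of the factor amplitudes for bits b₁, b₂, …; only kets whose every factor amplitude is nonzero survive.
|000⟩: (-0.3827)(0.2689)(-0.2257) = 0.02323
|001⟩: (-0.3827)(0.2689)(0.9742) = -0.1003
|010⟩: (-0.3827)(-0.2976 + 0.916i)(-0.2257) = (-0.02571 + 0.07912i)
|011⟩: (-0.3827)(-0.2976 + 0.916i)(0.9742) = (0.111 - 0.3415i)
|100⟩: (-0.2855 + 0.8786i)(0.2689)(-0.2257) = (0.01733 - 0.05332i)
|101⟩: (-0.2855 + 0.8786i)(0.2689)(0.9742) = (-0.07479 + 0.2302i)
|110⟩: (-0.2855 + 0.8786i)(-0.2976 + 0.916i)(-0.2257) = (0.1625 + 0.118i)
|111⟩: (-0.2855 + 0.8786i)(-0.2976 + 0.916i)(0.9742) = (-0.7013 - 0.5095i)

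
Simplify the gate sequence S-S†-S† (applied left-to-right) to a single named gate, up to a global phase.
S†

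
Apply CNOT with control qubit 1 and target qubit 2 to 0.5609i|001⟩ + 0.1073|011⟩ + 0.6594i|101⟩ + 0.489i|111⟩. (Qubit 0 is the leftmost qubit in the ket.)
0.5609i|001⟩ + 0.1073|010⟩ + 0.6594i|101⟩ + 0.489i|110⟩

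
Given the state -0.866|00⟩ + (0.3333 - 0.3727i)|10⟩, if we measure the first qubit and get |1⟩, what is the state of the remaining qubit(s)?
(0.6666 - 0.7454i)|0⟩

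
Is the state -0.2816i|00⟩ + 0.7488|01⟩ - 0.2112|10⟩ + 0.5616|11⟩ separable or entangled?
Entangled

Writing the state as a|00⟩ + b|01⟩ + c|10⟩ + d|11⟩, it is a product state iff ad − bc = 0.
Here (a, b, c, d) = (-0.2816i, 0.7488, -0.2112, 0.5616): ad − bc = (-0.2816i)(0.5616) − (0.7488)(-0.2112) = (0.1581 - 0.1581i) ≠ 0, so the state is entangled.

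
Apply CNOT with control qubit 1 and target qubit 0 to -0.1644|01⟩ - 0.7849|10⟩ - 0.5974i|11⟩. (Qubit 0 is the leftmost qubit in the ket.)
-0.5974i|01⟩ - 0.7849|10⟩ - 0.1644|11⟩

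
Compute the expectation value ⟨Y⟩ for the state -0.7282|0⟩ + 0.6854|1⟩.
0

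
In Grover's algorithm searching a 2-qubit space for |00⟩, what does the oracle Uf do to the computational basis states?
Uf|x⟩ = -|x⟩ if x = 00, else |x⟩ (phase flip on target)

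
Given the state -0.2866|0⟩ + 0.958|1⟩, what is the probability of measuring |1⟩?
0.9178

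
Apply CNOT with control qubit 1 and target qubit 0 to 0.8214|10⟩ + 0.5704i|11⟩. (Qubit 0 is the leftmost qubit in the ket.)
0.5704i|01⟩ + 0.8214|10⟩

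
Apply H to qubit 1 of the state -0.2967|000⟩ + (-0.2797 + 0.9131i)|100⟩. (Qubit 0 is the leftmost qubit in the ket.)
-0.2098|000⟩ - 0.2098|010⟩ + (-0.1978 + 0.6457i)|100⟩ + (-0.1978 + 0.6457i)|110⟩

H on qubit 1 mixes each pair of kets that differ only in qubit 1: amplitudes (a, b) of (|…0…⟩, |…1…⟩) become ((a + b)/√2, (a − b)/√2). Kets absent from the input have amplitude 0.
(|000⟩, |010⟩): (a, b) = (-0.2967, 0) → (-0.2098, -0.2098)
(|100⟩, |110⟩): (a, b) = ((-0.2797 + 0.9131i), 0) → ((-0.1978 + 0.6457i), (-0.1978 + 0.6457i))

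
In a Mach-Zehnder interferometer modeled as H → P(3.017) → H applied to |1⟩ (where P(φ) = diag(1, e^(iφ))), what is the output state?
(0.9961 - 0.06214i)|0⟩ + (0.003876 + 0.06214i)|1⟩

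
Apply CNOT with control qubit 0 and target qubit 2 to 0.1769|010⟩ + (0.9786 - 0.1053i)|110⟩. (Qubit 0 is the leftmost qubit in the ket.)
0.1769|010⟩ + (0.9786 - 0.1053i)|111⟩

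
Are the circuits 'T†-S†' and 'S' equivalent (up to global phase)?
No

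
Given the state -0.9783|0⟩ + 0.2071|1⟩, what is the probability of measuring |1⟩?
0.04289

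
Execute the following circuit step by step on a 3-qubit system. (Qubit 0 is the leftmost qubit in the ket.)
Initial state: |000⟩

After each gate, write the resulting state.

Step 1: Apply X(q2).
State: |001⟩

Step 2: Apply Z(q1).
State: |001⟩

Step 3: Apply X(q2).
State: |000⟩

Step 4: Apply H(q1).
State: 1/√2|000⟩ + 1/√2|010⟩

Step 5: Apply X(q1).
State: 1/√2|000⟩ + 1/√2|010⟩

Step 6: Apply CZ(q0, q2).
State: 1/√2|000⟩ + 1/√2|010⟩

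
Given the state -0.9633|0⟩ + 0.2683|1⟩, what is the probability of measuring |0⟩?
0.9279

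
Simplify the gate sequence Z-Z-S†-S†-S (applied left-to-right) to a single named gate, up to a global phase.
S†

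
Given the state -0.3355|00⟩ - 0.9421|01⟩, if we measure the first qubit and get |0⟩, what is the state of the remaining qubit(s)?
-0.3355|0⟩ - 0.942|1⟩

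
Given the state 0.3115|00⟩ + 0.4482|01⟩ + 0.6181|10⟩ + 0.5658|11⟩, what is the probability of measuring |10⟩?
0.382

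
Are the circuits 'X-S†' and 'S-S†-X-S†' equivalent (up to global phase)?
Yes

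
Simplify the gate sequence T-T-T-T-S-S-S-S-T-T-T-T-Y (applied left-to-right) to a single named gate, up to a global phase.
Y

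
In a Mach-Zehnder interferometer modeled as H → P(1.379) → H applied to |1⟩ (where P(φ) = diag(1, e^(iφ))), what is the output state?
(0.4047 - 0.4908i)|0⟩ + (0.5953 + 0.4908i)|1⟩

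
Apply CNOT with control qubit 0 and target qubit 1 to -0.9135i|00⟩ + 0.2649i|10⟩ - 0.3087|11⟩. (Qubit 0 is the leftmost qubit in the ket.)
-0.9135i|00⟩ - 0.3087|10⟩ + 0.2649i|11⟩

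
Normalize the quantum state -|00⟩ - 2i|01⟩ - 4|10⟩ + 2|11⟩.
-0.2|00⟩ - 0.4i|01⟩ - 0.8|10⟩ + 0.4|11⟩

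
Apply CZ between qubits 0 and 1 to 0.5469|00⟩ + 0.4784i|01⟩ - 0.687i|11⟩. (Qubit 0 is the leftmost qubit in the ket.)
0.5469|00⟩ + 0.4784i|01⟩ + 0.687i|11⟩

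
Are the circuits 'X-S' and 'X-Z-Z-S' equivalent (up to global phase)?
Yes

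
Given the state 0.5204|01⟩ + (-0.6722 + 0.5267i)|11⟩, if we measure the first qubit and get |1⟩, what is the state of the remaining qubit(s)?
(-0.7871 + 0.6168i)|1⟩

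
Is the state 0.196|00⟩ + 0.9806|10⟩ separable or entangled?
Separable

Writing the state as a|00⟩ + b|01⟩ + c|10⟩ + d|11⟩, it is a product state iff ad − bc = 0.
Here (a, b, c, d) = (0.196, 0, 0.9806, 0): ad − bc = (0.196)(0) − (0)(0.9806) = 0, so the state is separable.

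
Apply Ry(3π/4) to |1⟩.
-0.9239|0⟩ + 0.3827|1⟩

Ry(3π/4) = [[cos(θ/2), −sin(θ/2)], [sin(θ/2), cos(θ/2)]]; θ = 3π/4, cos(θ/2) ≈ 0.382683, sin(θ/2) ≈ 0.92388.
With a = amp(|0⟩) = 0 and b = amp(|1⟩) = 1:
new amp(|0⟩) = (0.382683)·a + (-0.92388)·b = -0.9239
new amp(|1⟩) = (0.92388)·a + (0.382683)·b = 0.3827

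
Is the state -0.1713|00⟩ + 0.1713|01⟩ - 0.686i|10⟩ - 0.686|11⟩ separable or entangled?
Entangled

Writing the state as a|00⟩ + b|01⟩ + c|10⟩ + d|11⟩, it is a product state iff ad − bc = 0.
Here (a, b, c, d) = (-0.1713, 0.1713, -0.686i, -0.686): ad − bc = (-0.1713)(-0.686) − (0.1713)(-0.686i) = (0.1175 + 0.1175i) ≠ 0, so the state is entangled.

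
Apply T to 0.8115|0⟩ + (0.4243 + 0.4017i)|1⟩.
0.8115|0⟩ + (0.01598 + 0.5841i)|1⟩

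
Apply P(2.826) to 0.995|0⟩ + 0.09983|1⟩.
0.995|0⟩ + (-0.0949 + 0.03099i)|1⟩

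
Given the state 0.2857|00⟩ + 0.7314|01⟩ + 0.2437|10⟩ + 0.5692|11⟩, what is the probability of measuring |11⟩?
0.324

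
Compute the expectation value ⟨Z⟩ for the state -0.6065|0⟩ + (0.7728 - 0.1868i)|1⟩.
-0.2643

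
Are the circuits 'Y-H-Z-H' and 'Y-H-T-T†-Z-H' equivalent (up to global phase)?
Yes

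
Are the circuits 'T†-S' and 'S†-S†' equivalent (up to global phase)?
No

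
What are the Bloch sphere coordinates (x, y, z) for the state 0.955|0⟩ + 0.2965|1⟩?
(0.5663, 0, 0.8241)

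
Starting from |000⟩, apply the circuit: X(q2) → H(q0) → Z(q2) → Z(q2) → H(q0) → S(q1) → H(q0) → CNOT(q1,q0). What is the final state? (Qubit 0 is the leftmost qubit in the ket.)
1/√2|001⟩ + 1/√2|101⟩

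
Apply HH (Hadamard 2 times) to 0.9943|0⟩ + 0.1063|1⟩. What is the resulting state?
0.9943|0⟩ + 0.1063|1⟩

H² = I, so an even number of Hadamards cancels: H^2 = I and the state is unchanged.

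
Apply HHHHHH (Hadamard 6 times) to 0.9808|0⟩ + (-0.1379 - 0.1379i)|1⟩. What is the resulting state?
0.9808|0⟩ + (-0.1379 - 0.1379i)|1⟩

H² = I, so an even number of Hadamards cancels: H^6 = I and the state is unchanged.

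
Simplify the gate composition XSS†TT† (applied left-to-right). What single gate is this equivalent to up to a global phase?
X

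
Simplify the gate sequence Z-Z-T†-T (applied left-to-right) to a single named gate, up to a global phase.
I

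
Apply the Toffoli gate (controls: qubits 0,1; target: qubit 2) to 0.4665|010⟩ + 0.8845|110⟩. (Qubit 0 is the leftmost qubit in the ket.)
0.4665|010⟩ + 0.8845|111⟩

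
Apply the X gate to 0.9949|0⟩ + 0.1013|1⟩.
0.1013|0⟩ + 0.9949|1⟩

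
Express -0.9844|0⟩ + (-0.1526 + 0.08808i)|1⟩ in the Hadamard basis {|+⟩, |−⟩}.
(-0.804 + 0.06228i)|+⟩ + (-0.5882 - 0.06228i)|−⟩

With |ψ⟩ = α|0⟩ + β|1⟩, the Hadamard-basis coefficients are ⟨+|ψ⟩ = (α + β)/√2 and ⟨−|ψ⟩ = (α − β)/√2.
Here α = -0.9844, β = (-0.1526 + 0.08808i): (α + β)/√2 = (-0.804 + 0.06228i), (α − β)/√2 = (-0.5882 - 0.06228i).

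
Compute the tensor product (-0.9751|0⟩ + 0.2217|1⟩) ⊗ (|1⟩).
-0.9751|01⟩ + 0.2217|11⟩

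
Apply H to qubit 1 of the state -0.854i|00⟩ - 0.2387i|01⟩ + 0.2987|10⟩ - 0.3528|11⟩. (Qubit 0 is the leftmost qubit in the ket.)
-0.7727i|00⟩ - 0.4351i|01⟩ - 0.03825|10⟩ + 0.4607|11⟩

H on qubit 1 mixes each pair of kets that differ only in qubit 1: amplitudes (a, b) of (|…0…⟩, |…1…⟩) become ((a + b)/√2, (a − b)/√2). Kets absent from the input have amplitude 0.
(|00⟩, |01⟩): (a, b) = (-0.854i, -0.2387i) → (-0.7727i, -0.4351i)
(|10⟩, |11⟩): (a, b) = (0.2987, -0.3528) → (-0.03825, 0.4607)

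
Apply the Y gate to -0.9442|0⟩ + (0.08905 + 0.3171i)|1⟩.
(0.3171 - 0.08905i)|0⟩ - 0.9442i|1⟩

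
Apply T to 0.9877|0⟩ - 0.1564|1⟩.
0.9877|0⟩ + (-0.1106 - 0.1106i)|1⟩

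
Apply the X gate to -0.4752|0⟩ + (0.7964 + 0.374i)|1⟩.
(0.7964 + 0.374i)|0⟩ - 0.4752|1⟩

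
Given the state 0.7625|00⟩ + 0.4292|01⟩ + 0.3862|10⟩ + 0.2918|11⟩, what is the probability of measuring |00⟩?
0.5814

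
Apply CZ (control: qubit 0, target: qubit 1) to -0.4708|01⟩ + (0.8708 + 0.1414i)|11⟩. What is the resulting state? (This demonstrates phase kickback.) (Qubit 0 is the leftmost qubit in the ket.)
-0.4708|01⟩ + (-0.8708 - 0.1414i)|11⟩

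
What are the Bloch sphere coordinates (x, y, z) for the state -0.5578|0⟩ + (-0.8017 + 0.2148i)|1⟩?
(0.8944, -0.2396, -0.3777)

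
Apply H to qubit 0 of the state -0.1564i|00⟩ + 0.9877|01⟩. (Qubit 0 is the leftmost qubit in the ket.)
-0.1106i|00⟩ + 0.6984|01⟩ - 0.1106i|10⟩ + 0.6984|11⟩

H on qubit 0 mixes each pair of kets that differ only in qubit 0: amplitudes (a, b) of (|…0…⟩, |…1…⟩) become ((a + b)/√2, (a − b)/√2). Kets absent from the input have amplitude 0.
(|00⟩, |10⟩): (a, b) = (-0.1564i, 0) → (-0.1106i, -0.1106i)
(|01⟩, |11⟩): (a, b) = (0.9877, 0) → (0.6984, 0.6984)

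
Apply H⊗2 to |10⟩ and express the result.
1/2|00⟩ + 1/2|01⟩ - 1/2|10⟩ - 1/2|11⟩

H⊗2 gives amp(|y⟩) = (1/2) Σ_x (−1)^(x·y) amp(|x⟩), where x·y is the number of positions in which both x and y have a 1.
|00⟩: (1)/2 = 1/2
|01⟩: (1)/2 = 1/2
|10⟩: (-1)/2 = -1/2
|11⟩: (-1)/2 = -1/2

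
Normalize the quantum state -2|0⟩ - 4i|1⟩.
-1/√5|0⟩ - 0.8944i|1⟩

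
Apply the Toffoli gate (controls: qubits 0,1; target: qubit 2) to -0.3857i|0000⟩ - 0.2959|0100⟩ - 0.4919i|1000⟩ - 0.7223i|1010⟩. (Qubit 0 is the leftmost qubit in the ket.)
-0.3857i|0000⟩ - 0.2959|0100⟩ - 0.4919i|1000⟩ - 0.7223i|1010⟩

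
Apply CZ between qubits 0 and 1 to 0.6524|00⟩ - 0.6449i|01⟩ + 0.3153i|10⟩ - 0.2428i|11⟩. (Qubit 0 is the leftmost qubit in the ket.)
0.6524|00⟩ - 0.6449i|01⟩ + 0.3153i|10⟩ + 0.2428i|11⟩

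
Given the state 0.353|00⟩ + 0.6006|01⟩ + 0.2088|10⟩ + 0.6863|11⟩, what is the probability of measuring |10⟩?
0.0436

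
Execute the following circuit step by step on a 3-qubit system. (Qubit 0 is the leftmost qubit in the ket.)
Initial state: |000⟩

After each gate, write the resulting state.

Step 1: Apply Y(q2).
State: i|001⟩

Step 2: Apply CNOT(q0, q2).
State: i|001⟩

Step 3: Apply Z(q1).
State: i|001⟩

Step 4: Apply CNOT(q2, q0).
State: i|101⟩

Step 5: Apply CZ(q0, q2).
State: -i|101⟩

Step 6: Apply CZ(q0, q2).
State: i|101⟩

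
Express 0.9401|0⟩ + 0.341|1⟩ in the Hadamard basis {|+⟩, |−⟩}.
0.9059|+⟩ + 0.4236|−⟩

With |ψ⟩ = α|0⟩ + β|1⟩, the Hadamard-basis coefficients are ⟨+|ψ⟩ = (α + β)/√2 and ⟨−|ψ⟩ = (α − β)/√2.
Here α = 0.9401, β = 0.341: (α + β)/√2 = 0.9059, (α − β)/√2 = 0.4236.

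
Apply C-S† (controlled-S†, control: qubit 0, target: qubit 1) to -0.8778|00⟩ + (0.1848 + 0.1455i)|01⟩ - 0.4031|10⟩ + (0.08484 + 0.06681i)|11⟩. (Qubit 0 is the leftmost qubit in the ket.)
-0.8778|00⟩ + (0.1848 + 0.1455i)|01⟩ - 0.4031|10⟩ + (0.06681 - 0.08484i)|11⟩

C-S† leaves the control-|0⟩ kets |00⟩, |01⟩ unchanged and applies S† to qubit 1 on the control-|1⟩ pair (|10⟩, |11⟩).
S† = [[1, 0], [0, -i]].
With a = amp(|10⟩) = -0.4031 and b = amp(|11⟩) = (0.08484 + 0.06681i):
new amp(|10⟩) = (1)·a = -0.4031
new amp(|11⟩) = (-i)·b = (0.06681 - 0.08484i)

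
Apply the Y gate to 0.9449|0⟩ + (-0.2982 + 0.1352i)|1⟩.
(0.1352 + 0.2982i)|0⟩ + 0.9449i|1⟩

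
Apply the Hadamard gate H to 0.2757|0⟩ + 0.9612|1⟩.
0.8746|0⟩ - 0.4847|1⟩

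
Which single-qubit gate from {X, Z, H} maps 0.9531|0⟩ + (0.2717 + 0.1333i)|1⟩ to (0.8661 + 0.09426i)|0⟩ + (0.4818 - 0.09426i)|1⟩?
H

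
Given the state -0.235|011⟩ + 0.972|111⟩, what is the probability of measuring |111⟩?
0.9448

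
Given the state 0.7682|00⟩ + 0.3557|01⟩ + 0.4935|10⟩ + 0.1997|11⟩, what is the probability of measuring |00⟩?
0.5901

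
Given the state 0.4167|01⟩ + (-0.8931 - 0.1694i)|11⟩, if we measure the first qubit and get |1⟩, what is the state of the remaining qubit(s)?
(-0.9825 - 0.1864i)|1⟩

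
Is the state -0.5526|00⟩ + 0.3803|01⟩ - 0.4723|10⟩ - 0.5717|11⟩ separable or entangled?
Entangled

Writing the state as a|00⟩ + b|01⟩ + c|10⟩ + d|11⟩, it is a product state iff ad − bc = 0.
Here (a, b, c, d) = (-0.5526, 0.3803, -0.4723, -0.5717): ad − bc = (-0.5526)(-0.5717) − (0.3803)(-0.4723) = 0.4955 ≠ 0, so the state is entangled.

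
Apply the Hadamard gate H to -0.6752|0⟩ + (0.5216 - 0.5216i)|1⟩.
(-0.1086 - 0.3688i)|0⟩ + (-0.8463 + 0.3688i)|1⟩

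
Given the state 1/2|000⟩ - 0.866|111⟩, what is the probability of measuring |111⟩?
0.75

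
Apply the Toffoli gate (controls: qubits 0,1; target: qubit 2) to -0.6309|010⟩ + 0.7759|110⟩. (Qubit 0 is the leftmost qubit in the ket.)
-0.6309|010⟩ + 0.7759|111⟩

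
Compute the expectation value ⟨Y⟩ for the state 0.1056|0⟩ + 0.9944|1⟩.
0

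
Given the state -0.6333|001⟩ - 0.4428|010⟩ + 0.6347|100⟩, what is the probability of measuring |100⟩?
0.4028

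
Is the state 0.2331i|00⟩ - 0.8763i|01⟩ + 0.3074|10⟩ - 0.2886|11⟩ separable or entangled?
Entangled

Writing the state as a|00⟩ + b|01⟩ + c|10⟩ + d|11⟩, it is a product state iff ad − bc = 0.
Here (a, b, c, d) = (0.2331i, -0.8763i, 0.3074, -0.2886): ad − bc = (0.2331i)(-0.2886) − (-0.8763i)(0.3074) = 0.2021i ≠ 0, so the state is entangled.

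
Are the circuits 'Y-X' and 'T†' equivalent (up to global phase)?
No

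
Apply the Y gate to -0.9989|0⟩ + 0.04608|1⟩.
-0.04608i|0⟩ - 0.9989i|1⟩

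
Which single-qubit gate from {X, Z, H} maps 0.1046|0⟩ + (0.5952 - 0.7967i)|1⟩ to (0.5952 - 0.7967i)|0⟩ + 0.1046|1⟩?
X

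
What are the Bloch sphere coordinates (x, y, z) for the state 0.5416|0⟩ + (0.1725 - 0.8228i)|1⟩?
(0.1869, -0.8913, -0.4134)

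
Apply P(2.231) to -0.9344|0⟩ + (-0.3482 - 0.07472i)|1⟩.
-0.9344|0⟩ + (0.2726 - 0.2292i)|1⟩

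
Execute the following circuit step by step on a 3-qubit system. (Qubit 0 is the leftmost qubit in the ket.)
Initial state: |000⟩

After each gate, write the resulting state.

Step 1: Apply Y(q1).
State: i|010⟩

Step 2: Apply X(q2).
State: i|011⟩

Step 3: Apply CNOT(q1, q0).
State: i|111⟩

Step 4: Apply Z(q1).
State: -i|111⟩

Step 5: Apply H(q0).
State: -(1/√2)i|011⟩ + (1/√2)i|111⟩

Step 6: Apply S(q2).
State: 1/√2|011⟩ - 1/√2|111⟩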